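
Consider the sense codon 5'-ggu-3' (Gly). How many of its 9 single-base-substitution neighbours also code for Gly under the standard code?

Position 1: none → 0 synonymous.
Position 2: none → 0 synonymous.
Position 3: GGC, GGA, GGG → 3 synonymous.
Total: 0 + 0 + 3 = 3.

3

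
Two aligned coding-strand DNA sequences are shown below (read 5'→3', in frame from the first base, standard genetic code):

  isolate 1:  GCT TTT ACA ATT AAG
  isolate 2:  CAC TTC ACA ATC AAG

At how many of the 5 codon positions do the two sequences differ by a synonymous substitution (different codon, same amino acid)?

Codon 1: GCT Ala / CAC His — nonsynonymous.
Codon 2: TTT Phe / TTC Phe — synonymous.
Codon 3: ACA Thr / ACA Thr — identical.
Codon 4: ATT Ile / ATC Ile — synonymous.
Codon 5: AAG Lys / AAG Lys — identical.
Synonymous differences: 2.

2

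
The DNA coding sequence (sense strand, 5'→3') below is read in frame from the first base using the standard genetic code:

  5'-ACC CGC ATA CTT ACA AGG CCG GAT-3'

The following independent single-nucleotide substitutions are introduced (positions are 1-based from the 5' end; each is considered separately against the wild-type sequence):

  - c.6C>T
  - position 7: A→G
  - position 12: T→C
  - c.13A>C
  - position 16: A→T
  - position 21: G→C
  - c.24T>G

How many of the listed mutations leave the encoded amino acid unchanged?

Codon 2: CGC (Arg) → CGT (Arg) — synonymous.
Codon 3: ATA (Ile) → GTA (Val) — missense.
Codon 4: CTT (Leu) → CTC (Leu) — synonymous.
Codon 5: ACA (Thr) → CCA (Pro) — missense.
Codon 6: AGG (Arg) → TGG (Trp) — missense.
Codon 7: CCG (Pro) → CCC (Pro) — synonymous.
Codon 8: GAT (Asp) → GAG (Glu) — missense.
Synonymous: 3 of 7.

3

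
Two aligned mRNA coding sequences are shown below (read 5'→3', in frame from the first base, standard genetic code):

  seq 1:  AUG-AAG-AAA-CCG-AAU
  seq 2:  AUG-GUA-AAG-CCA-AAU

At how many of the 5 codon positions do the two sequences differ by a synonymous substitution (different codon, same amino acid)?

Codon 1: AUG Met / AUG Met — identical.
Codon 2: AAG Lys / GUA Val — nonsynonymous.
Codon 3: AAA Lys / AAG Lys — synonymous.
Codon 4: CCG Pro / CCA Pro — synonymous.
Codon 5: AAU Asn / AAU Asn — identical.
Synonymous differences: 2.

2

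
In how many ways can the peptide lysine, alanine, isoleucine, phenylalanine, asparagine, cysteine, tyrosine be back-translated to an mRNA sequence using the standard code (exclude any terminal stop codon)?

Lys: 2 codons.
Ala: 4 codons.
Ile: 3 codons.
Phe: 2 codons.
Asn: 2 codons.
Cys: 2 codons.
Tyr: 2 codons.
2 × 4 × 3 × 2 × 2 × 2 × 2 = 384.

384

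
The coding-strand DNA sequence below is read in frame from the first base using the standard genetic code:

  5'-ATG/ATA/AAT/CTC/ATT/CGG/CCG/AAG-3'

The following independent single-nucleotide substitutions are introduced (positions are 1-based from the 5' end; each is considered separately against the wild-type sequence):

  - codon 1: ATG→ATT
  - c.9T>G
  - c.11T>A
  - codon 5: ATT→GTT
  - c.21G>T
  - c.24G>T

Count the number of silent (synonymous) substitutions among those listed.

1

Codon 1: ATG (Met) → ATT (Ile) — missense.
Codon 3: AAT (Asn) → AAG (Lys) — missense.
Codon 4: CTC (Leu) → CAC (His) — missense.
Codon 5: ATT (Ile) → GTT (Val) — missense.
Codon 7: CCG (Pro) → CCT (Pro) — synonymous.
Codon 8: AAG (Lys) → AAT (Asn) — missense.
Synonymous: 1 of 6.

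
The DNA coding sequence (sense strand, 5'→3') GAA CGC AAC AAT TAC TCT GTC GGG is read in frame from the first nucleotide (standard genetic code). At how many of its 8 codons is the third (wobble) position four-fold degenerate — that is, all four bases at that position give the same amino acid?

4

Codon 1 GAA (Glu): third position 2-fold.
Codon 2 CGC (Arg): third position 4-fold.
Codon 3 AAC (Asn): third position 2-fold.
Codon 4 AAT (Asn): third position 2-fold.
Codon 5 TAC (Tyr): third position 2-fold.
Codon 6 TCT (Ser): third position 4-fold.
Codon 7 GTC (Val): third position 4-fold.
Codon 8 GGG (Gly): third position 4-fold.
Four-fold degenerate third positions: 4.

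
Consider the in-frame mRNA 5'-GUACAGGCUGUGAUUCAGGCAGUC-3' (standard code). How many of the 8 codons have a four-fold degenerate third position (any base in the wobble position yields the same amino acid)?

Codon 1 GUA (Val): third position 4-fold.
Codon 2 CAG (Gln): third position 2-fold.
Codon 3 GCU (Ala): third position 4-fold.
Codon 4 GUG (Val): third position 4-fold.
Codon 5 AUU (Ile): third position 3-fold.
Codon 6 CAG (Gln): third position 2-fold.
Codon 7 GCA (Ala): third position 4-fold.
Codon 8 GUC (Val): third position 4-fold.
Four-fold degenerate third positions: 5.

5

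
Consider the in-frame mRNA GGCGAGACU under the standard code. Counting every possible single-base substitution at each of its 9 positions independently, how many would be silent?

Codon 1 (GGC, Gly): 3 synonymous substitutions.
Codon 2 (GAG, Glu): 1 synonymous substitution.
Codon 3 (ACU, Thr): 3 synonymous substitutions.
Total: 3 + 1 + 3 = 7.

7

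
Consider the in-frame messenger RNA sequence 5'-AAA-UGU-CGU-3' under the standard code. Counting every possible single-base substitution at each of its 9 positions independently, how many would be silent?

Codon 1 (AAA, Lys): 1 synonymous substitution.
Codon 2 (UGU, Cys): 1 synonymous substitution.
Codon 3 (CGU, Arg): 3 synonymous substitutions.
Total: 1 + 1 + 3 = 5.

5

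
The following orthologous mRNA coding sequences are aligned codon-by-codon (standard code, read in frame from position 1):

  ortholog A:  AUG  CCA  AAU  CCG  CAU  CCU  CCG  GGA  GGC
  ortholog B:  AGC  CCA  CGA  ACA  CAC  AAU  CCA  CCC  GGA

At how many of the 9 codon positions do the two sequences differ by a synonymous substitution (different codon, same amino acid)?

3

Codon 1: AUG Met / AGC Ser — nonsynonymous.
Codon 2: CCA Pro / CCA Pro — identical.
Codon 3: AAU Asn / CGA Arg — nonsynonymous.
Codon 4: CCG Pro / ACA Thr — nonsynonymous.
Codon 5: CAU His / CAC His — synonymous.
Codon 6: CCU Pro / AAU Asn — nonsynonymous.
Codon 7: CCG Pro / CCA Pro — synonymous.
Codon 8: GGA Gly / CCC Pro — nonsynonymous.
Codon 9: GGC Gly / GGA Gly — synonymous.
Synonymous differences: 3.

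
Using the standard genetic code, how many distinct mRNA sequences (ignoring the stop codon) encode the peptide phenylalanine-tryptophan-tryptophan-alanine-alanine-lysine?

64

Phe: 2 codons.
Trp: 1 codon.
Trp: 1 codon.
Ala: 4 codons.
Ala: 4 codons.
Lys: 2 codons.
2 × 1 × 1 × 4 × 4 × 2 = 64.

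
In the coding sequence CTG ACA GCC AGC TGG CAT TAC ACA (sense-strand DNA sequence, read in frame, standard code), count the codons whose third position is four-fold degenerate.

4

Codon 1 CTG (Leu): third position 4-fold.
Codon 2 ACA (Thr): third position 4-fold.
Codon 3 GCC (Ala): third position 4-fold.
Codon 4 AGC (Ser): third position 2-fold.
Codon 5 TGG (Trp): third position 1-fold.
Codon 6 CAT (His): third position 2-fold.
Codon 7 TAC (Tyr): third position 2-fold.
Codon 8 ACA (Thr): third position 4-fold.
Four-fold degenerate third positions: 4.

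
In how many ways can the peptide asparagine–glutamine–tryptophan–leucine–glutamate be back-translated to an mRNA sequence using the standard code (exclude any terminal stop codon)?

48

Asn: 2 codons.
Gln: 2 codons.
Trp: 1 codon.
Leu: 6 codons.
Glu: 2 codons.
2 × 2 × 1 × 6 × 2 = 48.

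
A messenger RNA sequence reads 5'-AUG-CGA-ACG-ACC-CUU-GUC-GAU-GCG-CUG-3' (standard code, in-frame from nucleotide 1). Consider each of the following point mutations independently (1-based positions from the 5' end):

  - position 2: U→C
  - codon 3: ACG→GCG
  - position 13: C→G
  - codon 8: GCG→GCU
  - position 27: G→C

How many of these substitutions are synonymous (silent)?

Codon 1: AUG (Met) → ACG (Thr) — missense.
Codon 3: ACG (Thr) → GCG (Ala) — missense.
Codon 5: CUU (Leu) → GUU (Val) — missense.
Codon 8: GCG (Ala) → GCU (Ala) — synonymous.
Codon 9: CUG (Leu) → CUC (Leu) — synonymous.
Synonymous: 2 of 5.

2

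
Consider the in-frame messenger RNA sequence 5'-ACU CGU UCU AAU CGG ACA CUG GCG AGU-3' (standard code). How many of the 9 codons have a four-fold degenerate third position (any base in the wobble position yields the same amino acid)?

7

Codon 1 ACU (Thr): third position 4-fold.
Codon 2 CGU (Arg): third position 4-fold.
Codon 3 UCU (Ser): third position 4-fold.
Codon 4 AAU (Asn): third position 2-fold.
Codon 5 CGG (Arg): third position 4-fold.
Codon 6 ACA (Thr): third position 4-fold.
Codon 7 CUG (Leu): third position 4-fold.
Codon 8 GCG (Ala): third position 4-fold.
Codon 9 AGU (Ser): third position 2-fold.
Four-fold degenerate third positions: 7.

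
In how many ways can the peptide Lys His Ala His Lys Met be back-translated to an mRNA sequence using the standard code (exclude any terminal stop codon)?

Lys: 2 codons.
His: 2 codons.
Ala: 4 codons.
His: 2 codons.
Lys: 2 codons.
Met: 1 codon.
2 × 2 × 4 × 2 × 2 × 1 = 64.

64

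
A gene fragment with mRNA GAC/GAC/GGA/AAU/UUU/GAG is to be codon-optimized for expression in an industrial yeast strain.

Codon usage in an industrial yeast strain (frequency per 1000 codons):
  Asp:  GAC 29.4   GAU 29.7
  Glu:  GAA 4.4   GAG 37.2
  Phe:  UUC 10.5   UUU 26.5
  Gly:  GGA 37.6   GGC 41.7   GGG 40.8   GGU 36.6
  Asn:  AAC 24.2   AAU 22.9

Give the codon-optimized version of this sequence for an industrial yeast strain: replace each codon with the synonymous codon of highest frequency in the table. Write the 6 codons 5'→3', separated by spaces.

Codon 1 (Asp): best is GAU at 29.7.
Codon 2 (Asp): best is GAU at 29.7.
Codon 3 (Gly): best is GGC at 41.7.
Codon 4 (Asn): best is AAC at 24.2.
Codon 5 (Phe): best is UUU at 26.5.
Codon 6 (Glu): best is GAG at 37.2.

GAU GAU GGC AAC UUU GAG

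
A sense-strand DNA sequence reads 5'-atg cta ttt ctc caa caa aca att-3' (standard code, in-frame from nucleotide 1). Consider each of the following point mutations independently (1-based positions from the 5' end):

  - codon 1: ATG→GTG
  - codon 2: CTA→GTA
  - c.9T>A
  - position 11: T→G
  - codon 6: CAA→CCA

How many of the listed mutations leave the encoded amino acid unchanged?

Codon 1: ATG (Met) → GTG (Val) — missense.
Codon 2: CTA (Leu) → GTA (Val) — missense.
Codon 3: TTT (Phe) → TTA (Leu) — missense.
Codon 4: CTC (Leu) → CGC (Arg) — missense.
Codon 6: CAA (Gln) → CCA (Pro) — missense.
Synonymous: 0 of 5.

0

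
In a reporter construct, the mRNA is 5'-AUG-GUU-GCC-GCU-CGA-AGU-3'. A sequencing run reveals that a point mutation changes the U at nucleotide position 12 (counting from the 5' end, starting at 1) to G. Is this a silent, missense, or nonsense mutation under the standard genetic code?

Position 12 falls in codon 4: GCU → Ala.
After the substitution the codon is GCG → Ala.
Both encode Ala, so the change is synonymous.

silent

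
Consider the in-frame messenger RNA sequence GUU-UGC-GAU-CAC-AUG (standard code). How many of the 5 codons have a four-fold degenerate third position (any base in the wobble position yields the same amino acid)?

Codon 1 GUU (Val): third position 4-fold.
Codon 2 UGC (Cys): third position 2-fold.
Codon 3 GAU (Asp): third position 2-fold.
Codon 4 CAC (His): third position 2-fold.
Codon 5 AUG (Met): third position 1-fold.
Four-fold degenerate third positions: 1.

1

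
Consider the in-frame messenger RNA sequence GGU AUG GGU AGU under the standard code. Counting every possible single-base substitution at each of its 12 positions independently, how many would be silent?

7

Codon 1 (GGU, Gly): 3 synonymous substitutions.
Codon 2 (AUG, Met): 0 synonymous substitutions.
Codon 3 (GGU, Gly): 3 synonymous substitutions.
Codon 4 (AGU, Ser): 1 synonymous substitution.
Total: 3 + 0 + 3 + 1 = 7.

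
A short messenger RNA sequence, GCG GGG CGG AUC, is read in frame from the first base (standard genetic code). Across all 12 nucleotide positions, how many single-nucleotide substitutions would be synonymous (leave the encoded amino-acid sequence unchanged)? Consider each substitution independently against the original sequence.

Codon 1 (GCG, Ala): 3 synonymous substitutions.
Codon 2 (GGG, Gly): 3 synonymous substitutions.
Codon 3 (CGG, Arg): 4 synonymous substitutions.
Codon 4 (AUC, Ile): 2 synonymous substitutions.
Total: 3 + 3 + 4 + 2 = 12.

12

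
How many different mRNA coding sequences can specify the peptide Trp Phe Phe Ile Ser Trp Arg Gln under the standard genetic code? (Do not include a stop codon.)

Trp: 1 codon.
Phe: 2 codons.
Phe: 2 codons.
Ile: 3 codons.
Ser: 6 codons.
Trp: 1 codon.
Arg: 6 codons.
Gln: 2 codons.
1 × 2 × 2 × 3 × 6 × 1 × 6 × 2 = 864.

864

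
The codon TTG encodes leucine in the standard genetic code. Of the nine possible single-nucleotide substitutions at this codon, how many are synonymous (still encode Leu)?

Position 1: CTG → 1 synonymous.
Position 2: none → 0 synonymous.
Position 3: TTA → 1 synonymous.
Total: 1 + 0 + 1 = 2.

2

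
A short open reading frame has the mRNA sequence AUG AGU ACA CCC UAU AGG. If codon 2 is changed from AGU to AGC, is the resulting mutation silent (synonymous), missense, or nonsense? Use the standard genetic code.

silent

Position 6 falls in codon 2: AGU → Ser.
After the substitution the codon is AGC → Ser.
Both encode Ser, so the change is synonymous.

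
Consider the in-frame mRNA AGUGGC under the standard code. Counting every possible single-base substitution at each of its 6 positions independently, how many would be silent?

4

Codon 1 (AGU, Ser): 1 synonymous substitution.
Codon 2 (GGC, Gly): 3 synonymous substitutions.
Total: 1 + 3 = 4.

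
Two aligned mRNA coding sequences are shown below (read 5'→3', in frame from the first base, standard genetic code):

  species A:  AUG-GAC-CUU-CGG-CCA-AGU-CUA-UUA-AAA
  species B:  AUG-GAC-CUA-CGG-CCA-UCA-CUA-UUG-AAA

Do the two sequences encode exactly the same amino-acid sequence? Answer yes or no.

Codon 1: AUG Met / AUG Met — identical.
Codon 2: GAC Asp / GAC Asp — identical.
Codon 3: CUU Leu / CUA Leu — synonymous.
Codon 4: CGG Arg / CGG Arg — identical.
Codon 5: CCA Pro / CCA Pro — identical.
Codon 6: AGU Ser / UCA Ser — synonymous.
Codon 7: CUA Leu / CUA Leu — identical.
Codon 8: UUA Leu / UUG Leu — synonymous.
Codon 9: AAA Lys / AAA Lys — identical.
Nonsynonymous differences: 0 → same protein.

yes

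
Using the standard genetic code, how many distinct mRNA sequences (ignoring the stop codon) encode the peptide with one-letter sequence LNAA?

192

Leu: 6 codons.
Asn: 2 codons.
Ala: 4 codons.
Ala: 4 codons.
6 × 2 × 4 × 4 = 192.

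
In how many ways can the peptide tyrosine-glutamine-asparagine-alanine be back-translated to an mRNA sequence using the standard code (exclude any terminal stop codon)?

Tyr: 2 codons.
Gln: 2 codons.
Asn: 2 codons.
Ala: 4 codons.
2 × 2 × 2 × 4 = 32.

32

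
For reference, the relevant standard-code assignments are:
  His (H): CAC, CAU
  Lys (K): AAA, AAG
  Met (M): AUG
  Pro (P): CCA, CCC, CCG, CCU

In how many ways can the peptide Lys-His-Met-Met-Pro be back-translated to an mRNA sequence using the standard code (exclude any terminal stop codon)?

16

Lys: 2 codons.
His: 2 codons.
Met: 1 codon.
Met: 1 codon.
Pro: 4 codons.
2 × 2 × 1 × 1 × 4 = 16.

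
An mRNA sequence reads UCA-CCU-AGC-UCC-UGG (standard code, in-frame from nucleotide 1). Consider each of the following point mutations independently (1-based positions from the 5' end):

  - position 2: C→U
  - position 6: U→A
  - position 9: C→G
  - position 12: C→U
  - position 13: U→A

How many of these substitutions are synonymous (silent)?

2

Codon 1: UCA (Ser) → UUA (Leu) — missense.
Codon 2: CCU (Pro) → CCA (Pro) — synonymous.
Codon 3: AGC (Ser) → AGG (Arg) — missense.
Codon 4: UCC (Ser) → UCU (Ser) — synonymous.
Codon 5: UGG (Trp) → AGG (Arg) — missense.
Synonymous: 2 of 5.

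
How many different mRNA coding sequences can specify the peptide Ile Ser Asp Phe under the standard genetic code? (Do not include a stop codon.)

Ile: 3 codons.
Ser: 6 codons.
Asp: 2 codons.
Phe: 2 codons.
3 × 6 × 2 × 2 = 72.

72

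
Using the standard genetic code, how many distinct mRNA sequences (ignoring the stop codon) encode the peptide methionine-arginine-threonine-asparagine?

Met: 1 codon.
Arg: 6 codons.
Thr: 4 codons.
Asn: 2 codons.
1 × 6 × 4 × 2 = 48.

48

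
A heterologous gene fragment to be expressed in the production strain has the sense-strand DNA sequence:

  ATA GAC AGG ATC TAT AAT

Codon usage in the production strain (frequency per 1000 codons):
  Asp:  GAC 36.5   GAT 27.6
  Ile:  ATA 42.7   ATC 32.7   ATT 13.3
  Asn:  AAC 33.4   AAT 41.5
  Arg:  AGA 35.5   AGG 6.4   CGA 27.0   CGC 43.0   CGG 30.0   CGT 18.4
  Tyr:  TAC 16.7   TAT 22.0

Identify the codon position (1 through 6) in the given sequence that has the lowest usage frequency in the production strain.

3

Codon 1 ATA (Ile): 42.7 per 1000.
Codon 2 GAC (Asp): 36.5 per 1000.
Codon 3 AGG (Arg): 6.4 per 1000.
Codon 4 ATC (Ile): 32.7 per 1000.
Codon 5 TAT (Tyr): 22.0 per 1000.
Codon 6 AAT (Asn): 41.5 per 1000.
Lowest frequency is 6.4 at codon 3.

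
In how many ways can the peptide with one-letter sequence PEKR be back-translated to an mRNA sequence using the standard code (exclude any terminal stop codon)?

96

Pro: 4 codons.
Glu: 2 codons.
Lys: 2 codons.
Arg: 6 codons.
4 × 2 × 2 × 6 = 96.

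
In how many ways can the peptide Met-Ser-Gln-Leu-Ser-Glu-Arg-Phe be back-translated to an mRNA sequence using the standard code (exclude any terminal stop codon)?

Met: 1 codon.
Ser: 6 codons.
Gln: 2 codons.
Leu: 6 codons.
Ser: 6 codons.
Glu: 2 codons.
Arg: 6 codons.
Phe: 2 codons.
1 × 6 × 2 × 6 × 6 × 2 × 6 × 2 = 10368.

10368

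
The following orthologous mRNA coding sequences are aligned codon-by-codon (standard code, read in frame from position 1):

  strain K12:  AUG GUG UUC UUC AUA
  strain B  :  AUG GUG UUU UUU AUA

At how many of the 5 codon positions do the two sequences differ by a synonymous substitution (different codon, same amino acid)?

2

Codon 1: AUG Met / AUG Met — identical.
Codon 2: GUG Val / GUG Val — identical.
Codon 3: UUC Phe / UUU Phe — synonymous.
Codon 4: UUC Phe / UUU Phe — synonymous.
Codon 5: AUA Ile / AUA Ile — identical.
Synonymous differences: 2.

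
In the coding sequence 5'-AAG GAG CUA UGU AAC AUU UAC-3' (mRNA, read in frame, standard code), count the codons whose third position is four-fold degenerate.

1

Codon 1 AAG (Lys): third position 2-fold.
Codon 2 GAG (Glu): third position 2-fold.
Codon 3 CUA (Leu): third position 4-fold.
Codon 4 UGU (Cys): third position 2-fold.
Codon 5 AAC (Asn): third position 2-fold.
Codon 6 AUU (Ile): third position 3-fold.
Codon 7 UAC (Tyr): third position 2-fold.
Four-fold degenerate third positions: 1.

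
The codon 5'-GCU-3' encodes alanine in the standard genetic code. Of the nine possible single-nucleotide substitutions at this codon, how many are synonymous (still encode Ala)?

Position 1: none → 0 synonymous.
Position 2: none → 0 synonymous.
Position 3: GCC, GCA, GCG → 3 synonymous.
Total: 0 + 0 + 3 = 3.

3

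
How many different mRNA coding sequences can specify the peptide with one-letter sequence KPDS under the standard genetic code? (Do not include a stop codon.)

96

Lys: 2 codons.
Pro: 4 codons.
Asp: 2 codons.
Ser: 6 codons.
2 × 4 × 2 × 6 = 96.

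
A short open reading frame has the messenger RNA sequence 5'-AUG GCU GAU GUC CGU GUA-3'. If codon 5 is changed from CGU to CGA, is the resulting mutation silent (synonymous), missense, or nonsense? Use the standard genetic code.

Position 15 falls in codon 5: CGU → Arg.
After the substitution the codon is CGA → Arg.
Both encode Arg, so the change is synonymous.

silent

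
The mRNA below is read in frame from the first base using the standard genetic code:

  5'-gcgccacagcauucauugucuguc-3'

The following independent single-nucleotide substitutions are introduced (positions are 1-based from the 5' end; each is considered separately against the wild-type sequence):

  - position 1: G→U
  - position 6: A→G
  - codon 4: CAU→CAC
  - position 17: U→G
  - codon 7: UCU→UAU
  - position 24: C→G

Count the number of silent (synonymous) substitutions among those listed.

3

Codon 1: GCG (Ala) → UCG (Ser) — missense.
Codon 2: CCA (Pro) → CCG (Pro) — synonymous.
Codon 4: CAU (His) → CAC (His) — synonymous.
Codon 6: UUG (Leu) → UGG (Trp) — missense.
Codon 7: UCU (Ser) → UAU (Tyr) — missense.
Codon 8: GUC (Val) → GUG (Val) — synonymous.
Synonymous: 3 of 6.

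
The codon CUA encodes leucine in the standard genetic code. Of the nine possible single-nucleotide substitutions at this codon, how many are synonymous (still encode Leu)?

4

Position 1: UUA → 1 synonymous.
Position 2: none → 0 synonymous.
Position 3: CUU, CUC, CUG → 3 synonymous.
Total: 1 + 0 + 3 = 4.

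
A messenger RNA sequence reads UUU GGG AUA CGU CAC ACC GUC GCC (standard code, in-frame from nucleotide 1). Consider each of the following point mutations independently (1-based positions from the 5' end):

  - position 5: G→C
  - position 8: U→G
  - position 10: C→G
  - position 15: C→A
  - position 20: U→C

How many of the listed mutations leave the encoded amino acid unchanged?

Codon 2: GGG (Gly) → GCG (Ala) — missense.
Codon 3: AUA (Ile) → AGA (Arg) — missense.
Codon 4: CGU (Arg) → GGU (Gly) — missense.
Codon 5: CAC (His) → CAA (Gln) — missense.
Codon 7: GUC (Val) → GCC (Ala) — missense.
Synonymous: 0 of 5.

0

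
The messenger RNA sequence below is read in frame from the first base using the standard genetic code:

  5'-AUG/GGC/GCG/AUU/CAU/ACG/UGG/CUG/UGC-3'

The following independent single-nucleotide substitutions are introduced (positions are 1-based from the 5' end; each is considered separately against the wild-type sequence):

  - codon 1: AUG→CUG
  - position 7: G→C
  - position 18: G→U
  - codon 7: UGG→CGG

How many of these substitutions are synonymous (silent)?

Codon 1: AUG (Met) → CUG (Leu) — missense.
Codon 3: GCG (Ala) → CCG (Pro) — missense.
Codon 6: ACG (Thr) → ACU (Thr) — synonymous.
Codon 7: UGG (Trp) → CGG (Arg) — missense.
Synonymous: 1 of 4.

1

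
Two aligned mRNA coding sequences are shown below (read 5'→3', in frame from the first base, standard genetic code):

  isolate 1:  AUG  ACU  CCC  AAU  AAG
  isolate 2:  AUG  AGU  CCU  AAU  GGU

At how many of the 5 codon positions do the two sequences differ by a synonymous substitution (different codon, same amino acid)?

1

Codon 1: AUG Met / AUG Met — identical.
Codon 2: ACU Thr / AGU Ser — nonsynonymous.
Codon 3: CCC Pro / CCU Pro — synonymous.
Codon 4: AAU Asn / AAU Asn — identical.
Codon 5: AAG Lys / GGU Gly — nonsynonymous.
Synonymous differences: 1.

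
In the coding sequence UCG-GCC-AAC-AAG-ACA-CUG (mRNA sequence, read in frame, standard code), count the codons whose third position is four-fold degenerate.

4

Codon 1 UCG (Ser): third position 4-fold.
Codon 2 GCC (Ala): third position 4-fold.
Codon 3 AAC (Asn): third position 2-fold.
Codon 4 AAG (Lys): third position 2-fold.
Codon 5 ACA (Thr): third position 4-fold.
Codon 6 CUG (Leu): third position 4-fold.
Four-fold degenerate third positions: 4.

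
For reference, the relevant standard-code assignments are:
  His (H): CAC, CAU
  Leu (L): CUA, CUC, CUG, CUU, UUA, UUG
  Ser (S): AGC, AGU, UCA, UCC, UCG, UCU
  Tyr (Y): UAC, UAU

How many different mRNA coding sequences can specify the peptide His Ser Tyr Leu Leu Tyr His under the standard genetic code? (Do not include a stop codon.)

His: 2 codons.
Ser: 6 codons.
Tyr: 2 codons.
Leu: 6 codons.
Leu: 6 codons.
Tyr: 2 codons.
His: 2 codons.
2 × 6 × 2 × 6 × 6 × 2 × 2 = 3456.

3456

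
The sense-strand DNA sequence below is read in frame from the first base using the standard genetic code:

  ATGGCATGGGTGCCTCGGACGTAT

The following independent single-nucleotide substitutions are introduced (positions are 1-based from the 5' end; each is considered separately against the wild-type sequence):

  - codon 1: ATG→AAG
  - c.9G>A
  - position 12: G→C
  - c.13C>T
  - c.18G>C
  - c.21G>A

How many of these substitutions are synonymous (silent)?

Codon 1: ATG (Met) → AAG (Lys) — missense.
Codon 3: TGG (Trp) → TGA (Stop) — nonsense.
Codon 4: GTG (Val) → GTC (Val) — synonymous.
Codon 5: CCT (Pro) → TCT (Ser) — missense.
Codon 6: CGG (Arg) → CGC (Arg) — synonymous.
Codon 7: ACG (Thr) → ACA (Thr) — synonymous.
Synonymous: 3 of 6.

3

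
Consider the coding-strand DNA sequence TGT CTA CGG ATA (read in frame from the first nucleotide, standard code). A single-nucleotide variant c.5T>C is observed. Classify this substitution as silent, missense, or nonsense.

missense

Position 5 falls in codon 2: CTA → Leu.
After the substitution the codon is CCA → Pro.
Leu ≠ Pro, so this is a missense mutation.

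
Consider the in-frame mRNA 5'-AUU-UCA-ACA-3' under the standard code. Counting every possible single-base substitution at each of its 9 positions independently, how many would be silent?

8

Codon 1 (AUU, Ile): 2 synonymous substitutions.
Codon 2 (UCA, Ser): 3 synonymous substitutions.
Codon 3 (ACA, Thr): 3 synonymous substitutions.
Total: 2 + 3 + 3 = 8.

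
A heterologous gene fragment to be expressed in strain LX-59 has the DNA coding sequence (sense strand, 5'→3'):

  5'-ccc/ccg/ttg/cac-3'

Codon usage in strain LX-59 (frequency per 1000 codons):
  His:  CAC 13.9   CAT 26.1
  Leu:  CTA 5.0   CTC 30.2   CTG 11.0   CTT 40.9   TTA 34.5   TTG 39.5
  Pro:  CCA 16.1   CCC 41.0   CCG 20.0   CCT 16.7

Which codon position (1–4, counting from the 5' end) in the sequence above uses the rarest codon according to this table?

4

Codon 1 CCC (Pro): 41.0 per 1000.
Codon 2 CCG (Pro): 20.0 per 1000.
Codon 3 TTG (Leu): 39.5 per 1000.
Codon 4 CAC (His): 13.9 per 1000.
Lowest frequency is 13.9 at codon 4.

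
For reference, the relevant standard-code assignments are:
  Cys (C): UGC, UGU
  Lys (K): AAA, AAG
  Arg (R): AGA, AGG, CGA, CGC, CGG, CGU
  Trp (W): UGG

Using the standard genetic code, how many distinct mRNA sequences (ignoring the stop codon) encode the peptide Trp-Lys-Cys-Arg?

Trp: 1 codon.
Lys: 2 codons.
Cys: 2 codons.
Arg: 6 codons.
1 × 2 × 2 × 6 = 24.

24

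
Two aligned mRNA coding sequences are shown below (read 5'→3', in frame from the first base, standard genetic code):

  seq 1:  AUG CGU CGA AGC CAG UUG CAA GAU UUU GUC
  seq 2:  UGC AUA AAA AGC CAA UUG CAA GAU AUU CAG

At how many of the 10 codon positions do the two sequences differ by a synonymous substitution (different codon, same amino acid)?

1

Codon 1: AUG Met / UGC Cys — nonsynonymous.
Codon 2: CGU Arg / AUA Ile — nonsynonymous.
Codon 3: CGA Arg / AAA Lys — nonsynonymous.
Codon 4: AGC Ser / AGC Ser — identical.
Codon 5: CAG Gln / CAA Gln — synonymous.
Codon 6: UUG Leu / UUG Leu — identical.
Codon 7: CAA Gln / CAA Gln — identical.
Codon 8: GAU Asp / GAU Asp — identical.
Codon 9: UUU Phe / AUU Ile — nonsynonymous.
Codon 10: GUC Val / CAG Gln — nonsynonymous.
Synonymous differences: 1.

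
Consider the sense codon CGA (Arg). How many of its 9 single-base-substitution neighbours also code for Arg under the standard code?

Position 1: AGA → 1 synonymous.
Position 2: none → 0 synonymous.
Position 3: CGT, CGC, CGG → 3 synonymous.
Total: 1 + 0 + 3 = 4.

4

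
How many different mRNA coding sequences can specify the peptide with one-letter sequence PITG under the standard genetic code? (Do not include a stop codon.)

192

Pro: 4 codons.
Ile: 3 codons.
Thr: 4 codons.
Gly: 4 codons.
4 × 3 × 4 × 4 = 192.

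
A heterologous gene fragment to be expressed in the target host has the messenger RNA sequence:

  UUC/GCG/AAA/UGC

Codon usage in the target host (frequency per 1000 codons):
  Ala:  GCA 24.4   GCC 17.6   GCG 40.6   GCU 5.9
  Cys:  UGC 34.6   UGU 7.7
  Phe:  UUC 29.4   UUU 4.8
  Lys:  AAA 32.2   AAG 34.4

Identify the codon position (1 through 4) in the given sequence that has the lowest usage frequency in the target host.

1

Codon 1 UUC (Phe): 29.4 per 1000.
Codon 2 GCG (Ala): 40.6 per 1000.
Codon 3 AAA (Lys): 32.2 per 1000.
Codon 4 UGC (Cys): 34.6 per 1000.
Lowest frequency is 29.4 at codon 1.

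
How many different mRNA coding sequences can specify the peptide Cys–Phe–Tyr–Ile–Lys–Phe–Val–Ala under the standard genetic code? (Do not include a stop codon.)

1536

Cys: 2 codons.
Phe: 2 codons.
Tyr: 2 codons.
Ile: 3 codons.
Lys: 2 codons.
Phe: 2 codons.
Val: 4 codons.
Ala: 4 codons.
2 × 2 × 2 × 3 × 2 × 2 × 4 × 4 = 1536.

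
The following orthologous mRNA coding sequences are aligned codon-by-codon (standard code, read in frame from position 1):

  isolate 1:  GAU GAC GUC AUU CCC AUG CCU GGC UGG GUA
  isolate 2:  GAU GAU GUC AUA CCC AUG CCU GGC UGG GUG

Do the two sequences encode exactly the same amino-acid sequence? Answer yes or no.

Codon 1: GAU Asp / GAU Asp — identical.
Codon 2: GAC Asp / GAU Asp — synonymous.
Codon 3: GUC Val / GUC Val — identical.
Codon 4: AUU Ile / AUA Ile — synonymous.
Codon 5: CCC Pro / CCC Pro — identical.
Codon 6: AUG Met / AUG Met — identical.
Codon 7: CCU Pro / CCU Pro — identical.
Codon 8: GGC Gly / GGC Gly — identical.
Codon 9: UGG Trp / UGG Trp — identical.
Codon 10: GUA Val / GUG Val — synonymous.
Nonsynonymous differences: 0 → same protein.

yes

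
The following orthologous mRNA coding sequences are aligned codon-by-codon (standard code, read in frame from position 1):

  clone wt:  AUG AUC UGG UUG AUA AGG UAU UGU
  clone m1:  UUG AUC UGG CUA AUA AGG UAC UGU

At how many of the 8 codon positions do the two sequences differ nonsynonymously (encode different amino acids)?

1

Codon 1: AUG Met / UUG Leu — nonsynonymous.
Codon 2: AUC Ile / AUC Ile — identical.
Codon 3: UGG Trp / UGG Trp — identical.
Codon 4: UUG Leu / CUA Leu — synonymous.
Codon 5: AUA Ile / AUA Ile — identical.
Codon 6: AGG Arg / AGG Arg — identical.
Codon 7: UAU Tyr / UAC Tyr — synonymous.
Codon 8: UGU Cys / UGU Cys — identical.
Nonsynonymous differences: 1.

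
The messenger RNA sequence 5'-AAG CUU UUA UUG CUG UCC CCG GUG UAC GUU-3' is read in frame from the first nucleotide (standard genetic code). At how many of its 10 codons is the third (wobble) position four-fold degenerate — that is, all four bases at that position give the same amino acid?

6

Codon 1 AAG (Lys): third position 2-fold.
Codon 2 CUU (Leu): third position 4-fold.
Codon 3 UUA (Leu): third position 2-fold.
Codon 4 UUG (Leu): third position 2-fold.
Codon 5 CUG (Leu): third position 4-fold.
Codon 6 UCC (Ser): third position 4-fold.
Codon 7 CCG (Pro): third position 4-fold.
Codon 8 GUG (Val): third position 4-fold.
Codon 9 UAC (Tyr): third position 2-fold.
Codon 10 GUU (Val): third position 4-fold.
Four-fold degenerate third positions: 6.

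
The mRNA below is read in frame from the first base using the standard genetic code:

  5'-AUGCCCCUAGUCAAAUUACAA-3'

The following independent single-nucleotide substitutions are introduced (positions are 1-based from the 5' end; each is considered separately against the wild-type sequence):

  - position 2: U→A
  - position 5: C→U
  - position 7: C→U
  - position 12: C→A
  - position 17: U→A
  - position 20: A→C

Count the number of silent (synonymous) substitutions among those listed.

2

Codon 1: AUG (Met) → AAG (Lys) — missense.
Codon 2: CCC (Pro) → CUC (Leu) — missense.
Codon 3: CUA (Leu) → UUA (Leu) — synonymous.
Codon 4: GUC (Val) → GUA (Val) — synonymous.
Codon 6: UUA (Leu) → UAA (Stop) — nonsense.
Codon 7: CAA (Gln) → CCA (Pro) — missense.
Synonymous: 2 of 6.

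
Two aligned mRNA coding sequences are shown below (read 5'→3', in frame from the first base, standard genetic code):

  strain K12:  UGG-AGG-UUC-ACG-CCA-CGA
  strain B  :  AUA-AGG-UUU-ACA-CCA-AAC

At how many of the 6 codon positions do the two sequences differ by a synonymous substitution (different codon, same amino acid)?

2

Codon 1: UGG Trp / AUA Ile — nonsynonymous.
Codon 2: AGG Arg / AGG Arg — identical.
Codon 3: UUC Phe / UUU Phe — synonymous.
Codon 4: ACG Thr / ACA Thr — synonymous.
Codon 5: CCA Pro / CCA Pro — identical.
Codon 6: CGA Arg / AAC Asn — nonsynonymous.
Synonymous differences: 2.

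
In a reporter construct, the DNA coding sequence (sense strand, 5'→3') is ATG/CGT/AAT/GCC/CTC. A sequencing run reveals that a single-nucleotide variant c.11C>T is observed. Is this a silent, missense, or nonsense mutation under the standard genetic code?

missense

Position 11 falls in codon 4: GCC → Ala.
After the substitution the codon is GTC → Val.
Ala ≠ Val, so this is a missense mutation.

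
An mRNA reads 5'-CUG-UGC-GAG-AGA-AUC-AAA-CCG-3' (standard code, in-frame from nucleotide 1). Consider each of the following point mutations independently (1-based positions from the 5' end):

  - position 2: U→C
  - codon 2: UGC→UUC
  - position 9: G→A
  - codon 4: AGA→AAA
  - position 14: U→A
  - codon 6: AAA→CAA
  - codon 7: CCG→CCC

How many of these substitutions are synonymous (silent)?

2

Codon 1: CUG (Leu) → CCG (Pro) — missense.
Codon 2: UGC (Cys) → UUC (Phe) — missense.
Codon 3: GAG (Glu) → GAA (Glu) — synonymous.
Codon 4: AGA (Arg) → AAA (Lys) — missense.
Codon 5: AUC (Ile) → AAC (Asn) — missense.
Codon 6: AAA (Lys) → CAA (Gln) — missense.
Codon 7: CCG (Pro) → CCC (Pro) — synonymous.
Synonymous: 2 of 7.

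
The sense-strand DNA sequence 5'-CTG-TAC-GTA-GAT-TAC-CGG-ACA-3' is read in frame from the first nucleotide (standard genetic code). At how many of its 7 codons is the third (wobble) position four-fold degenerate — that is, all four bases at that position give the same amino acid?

Codon 1 CTG (Leu): third position 4-fold.
Codon 2 TAC (Tyr): third position 2-fold.
Codon 3 GTA (Val): third position 4-fold.
Codon 4 GAT (Asp): third position 2-fold.
Codon 5 TAC (Tyr): third position 2-fold.
Codon 6 CGG (Arg): third position 4-fold.
Codon 7 ACA (Thr): third position 4-fold.
Four-fold degenerate third positions: 4.

4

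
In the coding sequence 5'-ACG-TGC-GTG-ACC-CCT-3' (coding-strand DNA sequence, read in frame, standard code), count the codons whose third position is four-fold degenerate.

Codon 1 ACG (Thr): third position 4-fold.
Codon 2 TGC (Cys): third position 2-fold.
Codon 3 GTG (Val): third position 4-fold.
Codon 4 ACC (Thr): third position 4-fold.
Codon 5 CCT (Pro): third position 4-fold.
Four-fold degenerate third positions: 4.

4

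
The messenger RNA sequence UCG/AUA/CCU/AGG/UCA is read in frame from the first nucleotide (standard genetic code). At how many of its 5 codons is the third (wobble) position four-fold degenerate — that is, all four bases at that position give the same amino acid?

Codon 1 UCG (Ser): third position 4-fold.
Codon 2 AUA (Ile): third position 3-fold.
Codon 3 CCU (Pro): third position 4-fold.
Codon 4 AGG (Arg): third position 2-fold.
Codon 5 UCA (Ser): third position 4-fold.
Four-fold degenerate third positions: 3.

3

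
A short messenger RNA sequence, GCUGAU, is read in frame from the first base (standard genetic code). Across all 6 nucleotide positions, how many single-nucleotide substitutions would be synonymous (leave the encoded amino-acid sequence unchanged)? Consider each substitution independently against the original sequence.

4

Codon 1 (GCU, Ala): 3 synonymous substitutions.
Codon 2 (GAU, Asp): 1 synonymous substitution.
Total: 3 + 1 = 4.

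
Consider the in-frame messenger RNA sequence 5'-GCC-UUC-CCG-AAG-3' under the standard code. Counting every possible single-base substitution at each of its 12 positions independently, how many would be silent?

Codon 1 (GCC, Ala): 3 synonymous substitutions.
Codon 2 (UUC, Phe): 1 synonymous substitution.
Codon 3 (CCG, Pro): 3 synonymous substitutions.
Codon 4 (AAG, Lys): 1 synonymous substitution.
Total: 3 + 1 + 3 + 1 = 8.

8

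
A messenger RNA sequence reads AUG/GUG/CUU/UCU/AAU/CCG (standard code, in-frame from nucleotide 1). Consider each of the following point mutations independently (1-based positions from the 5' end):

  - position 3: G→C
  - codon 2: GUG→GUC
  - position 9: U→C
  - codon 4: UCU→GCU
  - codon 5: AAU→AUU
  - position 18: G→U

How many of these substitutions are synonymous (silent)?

Codon 1: AUG (Met) → AUC (Ile) — missense.
Codon 2: GUG (Val) → GUC (Val) — synonymous.
Codon 3: CUU (Leu) → CUC (Leu) — synonymous.
Codon 4: UCU (Ser) → GCU (Ala) — missense.
Codon 5: AAU (Asn) → AUU (Ile) — missense.
Codon 6: CCG (Pro) → CCU (Pro) — synonymous.
Synonymous: 3 of 6.

3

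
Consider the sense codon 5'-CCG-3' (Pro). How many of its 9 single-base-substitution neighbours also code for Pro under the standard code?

Position 1: none → 0 synonymous.
Position 2: none → 0 synonymous.
Position 3: CCT, CCC, CCA → 3 synonymous.
Total: 0 + 0 + 3 = 3.

3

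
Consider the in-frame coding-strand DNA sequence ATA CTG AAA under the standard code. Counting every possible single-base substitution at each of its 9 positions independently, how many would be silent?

Codon 1 (ATA, Ile): 2 synonymous substitutions.
Codon 2 (CTG, Leu): 4 synonymous substitutions.
Codon 3 (AAA, Lys): 1 synonymous substitution.
Total: 2 + 4 + 1 = 7.

7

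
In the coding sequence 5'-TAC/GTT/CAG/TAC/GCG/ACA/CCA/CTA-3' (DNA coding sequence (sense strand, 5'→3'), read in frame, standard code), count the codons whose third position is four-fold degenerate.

Codon 1 TAC (Tyr): third position 2-fold.
Codon 2 GTT (Val): third position 4-fold.
Codon 3 CAG (Gln): third position 2-fold.
Codon 4 TAC (Tyr): third position 2-fold.
Codon 5 GCG (Ala): third position 4-fold.
Codon 6 ACA (Thr): third position 4-fold.
Codon 7 CCA (Pro): third position 4-fold.
Codon 8 CTA (Leu): third position 4-fold.
Four-fold degenerate third positions: 5.

5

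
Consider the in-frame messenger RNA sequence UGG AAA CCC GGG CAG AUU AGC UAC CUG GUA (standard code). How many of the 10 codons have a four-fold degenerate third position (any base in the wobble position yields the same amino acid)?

Codon 1 UGG (Trp): third position 1-fold.
Codon 2 AAA (Lys): third position 2-fold.
Codon 3 CCC (Pro): third position 4-fold.
Codon 4 GGG (Gly): third position 4-fold.
Codon 5 CAG (Gln): third position 2-fold.
Codon 6 AUU (Ile): third position 3-fold.
Codon 7 AGC (Ser): third position 2-fold.
Codon 8 UAC (Tyr): third position 2-fold.
Codon 9 CUG (Leu): third position 4-fold.
Codon 10 GUA (Val): third position 4-fold.
Four-fold degenerate third positions: 4.

4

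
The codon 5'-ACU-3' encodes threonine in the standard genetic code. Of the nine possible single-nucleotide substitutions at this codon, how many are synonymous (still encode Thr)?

Position 1: none → 0 synonymous.
Position 2: none → 0 synonymous.
Position 3: ACC, ACA, ACG → 3 synonymous.
Total: 0 + 0 + 3 = 3.

3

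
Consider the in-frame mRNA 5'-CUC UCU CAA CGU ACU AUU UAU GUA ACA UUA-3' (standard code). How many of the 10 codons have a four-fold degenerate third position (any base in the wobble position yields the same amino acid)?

6

Codon 1 CUC (Leu): third position 4-fold.
Codon 2 UCU (Ser): third position 4-fold.
Codon 3 CAA (Gln): third position 2-fold.
Codon 4 CGU (Arg): third position 4-fold.
Codon 5 ACU (Thr): third position 4-fold.
Codon 6 AUU (Ile): third position 3-fold.
Codon 7 UAU (Tyr): third position 2-fold.
Codon 8 GUA (Val): third position 4-fold.
Codon 9 ACA (Thr): third position 4-fold.
Codon 10 UUA (Leu): third position 2-fold.
Four-fold degenerate third positions: 6.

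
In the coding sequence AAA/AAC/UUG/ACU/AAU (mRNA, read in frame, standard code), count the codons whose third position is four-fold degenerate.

1

Codon 1 AAA (Lys): third position 2-fold.
Codon 2 AAC (Asn): third position 2-fold.
Codon 3 UUG (Leu): third position 2-fold.
Codon 4 ACU (Thr): third position 4-fold.
Codon 5 AAU (Asn): third position 2-fold.
Four-fold degenerate third positions: 1.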